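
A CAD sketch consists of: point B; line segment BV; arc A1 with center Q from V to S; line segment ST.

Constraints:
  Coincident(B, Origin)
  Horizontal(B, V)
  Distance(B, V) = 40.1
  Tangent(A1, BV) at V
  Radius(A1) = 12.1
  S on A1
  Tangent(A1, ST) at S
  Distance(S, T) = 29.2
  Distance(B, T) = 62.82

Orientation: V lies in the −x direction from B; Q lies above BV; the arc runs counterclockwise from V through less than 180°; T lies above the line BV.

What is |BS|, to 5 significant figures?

35.208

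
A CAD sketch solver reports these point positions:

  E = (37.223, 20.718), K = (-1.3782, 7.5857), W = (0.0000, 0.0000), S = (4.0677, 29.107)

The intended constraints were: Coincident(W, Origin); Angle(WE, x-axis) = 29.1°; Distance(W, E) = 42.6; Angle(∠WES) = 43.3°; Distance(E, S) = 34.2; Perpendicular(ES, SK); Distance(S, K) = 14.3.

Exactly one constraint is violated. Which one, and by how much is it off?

Distance(S, K) = 14.3 — off by 7.90.

W = (0.00, 0.00) ✓; WE at 29.10° ✓; |WE| = 42.60 ✓; ∠WES = 43.30° ✓; |ES| = 34.20 ✓; ∠(ES, SK) = 90.00° ✓; |SK| = 22.20 ✗.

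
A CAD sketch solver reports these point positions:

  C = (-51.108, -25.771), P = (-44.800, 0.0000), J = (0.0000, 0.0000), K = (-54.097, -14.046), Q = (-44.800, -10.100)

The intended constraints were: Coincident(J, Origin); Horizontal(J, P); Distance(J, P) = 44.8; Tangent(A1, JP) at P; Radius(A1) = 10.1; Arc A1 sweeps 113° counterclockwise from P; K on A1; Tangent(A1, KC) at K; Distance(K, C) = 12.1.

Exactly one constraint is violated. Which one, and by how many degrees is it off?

Tangent(A1, KC) at K — off by 8.70°.

J = (0.00, 0.00) ✓; J.y = 0.00, P.y = 0.00 ✓; |JP| = 44.80 ✓; ∠(QP, PJ) = 90.00° ✓; |QP| = 10.10 ✓; bearing(Q→K) − bearing(Q→P) = 113.0° ✓; |QK| = 10.10 ✓; ∠(QK, KC) = 98.70° ✗; |KC| = 12.10 ✓.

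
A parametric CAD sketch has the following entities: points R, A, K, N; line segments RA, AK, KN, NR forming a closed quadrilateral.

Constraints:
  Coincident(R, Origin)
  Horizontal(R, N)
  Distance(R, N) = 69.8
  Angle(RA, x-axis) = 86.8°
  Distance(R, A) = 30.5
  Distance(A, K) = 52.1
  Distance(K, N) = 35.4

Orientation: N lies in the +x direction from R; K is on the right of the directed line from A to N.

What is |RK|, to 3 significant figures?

36.7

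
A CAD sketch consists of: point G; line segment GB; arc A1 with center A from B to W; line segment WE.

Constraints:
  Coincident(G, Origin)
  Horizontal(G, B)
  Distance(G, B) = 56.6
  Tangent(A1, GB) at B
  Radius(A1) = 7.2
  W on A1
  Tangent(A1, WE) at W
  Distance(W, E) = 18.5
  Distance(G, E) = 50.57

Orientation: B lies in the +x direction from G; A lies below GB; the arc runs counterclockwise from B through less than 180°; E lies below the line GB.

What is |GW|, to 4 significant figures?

49.93

Checks: |AW| = 7.200 ✓; ∠(AW, WE) = 90.00° ✓; |WE| = 18.50 ✓; |GE| = 50.57 ✓.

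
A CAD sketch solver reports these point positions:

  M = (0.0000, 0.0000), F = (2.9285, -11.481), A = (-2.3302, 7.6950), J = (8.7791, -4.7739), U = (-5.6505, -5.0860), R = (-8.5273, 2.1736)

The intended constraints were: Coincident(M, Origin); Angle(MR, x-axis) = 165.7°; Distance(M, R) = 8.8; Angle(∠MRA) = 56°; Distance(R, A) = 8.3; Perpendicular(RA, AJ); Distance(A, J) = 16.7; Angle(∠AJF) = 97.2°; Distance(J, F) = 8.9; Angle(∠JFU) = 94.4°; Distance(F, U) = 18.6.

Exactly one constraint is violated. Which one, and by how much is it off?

Distance(F, U) = 18.6 — off by 7.90.

M = (0.00, 0.00) ✓; MR at 165.7° ✓; |MR| = 8.800 ✓; ∠MRA = 56.00° ✓; |RA| = 8.300 ✓; ∠(RA, AJ) = 90.00° ✓; |AJ| = 16.70 ✓; ∠AJF = 97.20° ✓; |JF| = 8.900 ✓; ∠JFU = 94.40° ✓; |FU| = 10.70 ✗.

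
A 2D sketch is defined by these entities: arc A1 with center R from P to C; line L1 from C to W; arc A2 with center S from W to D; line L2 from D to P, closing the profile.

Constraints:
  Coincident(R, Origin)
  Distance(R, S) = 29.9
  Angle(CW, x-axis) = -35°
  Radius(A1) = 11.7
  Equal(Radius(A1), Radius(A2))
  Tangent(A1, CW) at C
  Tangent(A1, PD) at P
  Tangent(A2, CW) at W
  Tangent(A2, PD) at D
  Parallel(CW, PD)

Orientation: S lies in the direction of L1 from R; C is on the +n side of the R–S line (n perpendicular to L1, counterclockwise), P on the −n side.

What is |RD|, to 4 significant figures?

32.11

The slot axis is L1's direction at -35.0°, so u = (cos -35.0°, sin -35.0°) = (0.8192, -0.5736) and n = (−sin -35.0°, cos -35.0°) = (0.5736, 0.8192). R is at the origin and S lies 29.9 along u from R, so S = 29.9·u = (24.49, -17.15). Tangency of A1 to both parallel lines with radius 11.7 puts C and P at R ± 11.7·n: C = (6.711, 9.584), P = (-6.711, -9.584). Equal radii place W and D the same way about S: W = S + 11.7·n = (31.20, -7.566), D = S − 11.7·n = (17.78, -26.73). Then |RD| = |D − R| = 32.11.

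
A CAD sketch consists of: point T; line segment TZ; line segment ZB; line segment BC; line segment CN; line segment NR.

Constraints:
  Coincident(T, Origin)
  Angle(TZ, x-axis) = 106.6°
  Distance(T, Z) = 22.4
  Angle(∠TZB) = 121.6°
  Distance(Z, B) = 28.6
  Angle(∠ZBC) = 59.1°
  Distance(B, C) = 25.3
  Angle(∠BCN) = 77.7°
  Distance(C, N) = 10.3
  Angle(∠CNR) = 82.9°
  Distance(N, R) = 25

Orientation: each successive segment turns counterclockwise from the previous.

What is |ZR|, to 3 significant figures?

27.4

T is at the origin; TZ runs at 106.6° with length 22.4, so Z = (-6.40, 21.5). ∠TZB = 121.6° gives ZB at 165° from the x-axis; with |ZB| = 28.6, B = (-34.0, 28.9). ∠ZBC = 59.1° gives BC at -74.1° from the x-axis; with |BC| = 25.3, C = (-27.1, 4.54). ∠BCN = 77.7° gives CN at 28.2° from the x-axis; with |CN| = 10.3, N = (-18.0, 9.40). ∠CNR = 82.9° gives NR at 125° from the x-axis; with |NR| = 25.0, R = (-32.5, 29.8). Then |ZR| = |R − Z| = 27.4.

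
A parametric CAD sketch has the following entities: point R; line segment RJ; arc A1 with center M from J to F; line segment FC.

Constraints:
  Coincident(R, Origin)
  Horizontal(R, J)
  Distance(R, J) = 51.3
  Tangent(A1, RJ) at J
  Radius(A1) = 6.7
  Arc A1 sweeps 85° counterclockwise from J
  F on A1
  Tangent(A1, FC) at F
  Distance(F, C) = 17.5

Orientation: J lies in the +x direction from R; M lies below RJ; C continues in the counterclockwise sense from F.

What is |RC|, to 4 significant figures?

49.11

R is at the origin; R and J share the same y with |RJ| = 51.3 and J on the +x side, so J = (51.30, 0.000). The tangent condition forces MJ to be normal to RJ, so M = J + (0, -6.7) = (51.30, -6.700). On A1, J sits at bearing 90° from M; an 85° counterclockwise sweep puts F at bearing 175°, so F = M + 6.7·(cos 175°, sin 175°) = (44.63, -6.116). Tangency of A1 to FC means the radius MF is perpendicular to FC, so FC runs along (−sin 175°, cos 175°); with |FC| = 17.5, C = (43.10, -23.55). Then |RC| = |C − R| = 49.11.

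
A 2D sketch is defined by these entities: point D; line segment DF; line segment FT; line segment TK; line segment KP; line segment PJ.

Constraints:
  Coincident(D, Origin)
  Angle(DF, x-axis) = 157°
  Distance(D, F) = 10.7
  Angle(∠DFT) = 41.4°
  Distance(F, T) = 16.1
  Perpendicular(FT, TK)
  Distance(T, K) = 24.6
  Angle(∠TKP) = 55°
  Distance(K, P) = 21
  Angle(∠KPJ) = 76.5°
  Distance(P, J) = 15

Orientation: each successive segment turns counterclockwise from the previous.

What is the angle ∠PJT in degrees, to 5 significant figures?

162.17°

D is at the origin; DF runs at 157.0° with length 10.7, so F = (-9.8494, 4.1808). ∠DFT = 41.4° gives FT at -64.400° from the x-axis; with |FT| = 16.1, T = (-2.8928, -10.339). FT is perpendicular to TK, so TK runs at 25.600°; with |TK| = 24.6, K = (19.292, 0.29063). ∠TKP = 55.0° gives KP at 150.60° from the x-axis; with |KP| = 21.0, P = (0.99677, 10.600). ∠KPJ = 76.5° gives PJ at -105.90° from the x-axis; with |PJ| = 15.0, J = (-3.1126, -3.8265). Then cos ∠PJT = JP·JT / (|JP||JT|), giving 162.17°.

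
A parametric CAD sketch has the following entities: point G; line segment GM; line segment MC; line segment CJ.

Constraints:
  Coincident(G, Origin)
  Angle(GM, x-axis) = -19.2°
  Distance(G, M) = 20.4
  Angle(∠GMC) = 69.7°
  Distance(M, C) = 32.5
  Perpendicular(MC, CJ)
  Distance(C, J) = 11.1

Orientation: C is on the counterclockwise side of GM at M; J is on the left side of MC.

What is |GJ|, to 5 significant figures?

26.661

∠GMC = 69.7°, so MC runs at -19.2° + (180° − 69.7°) = 91.100° from the x-axis; with |MC| = 32.5, C = M + 32.5·(cos 91.100°, sin 91.100°) = (18.641, 25.785). The perpendicularity gives CJ at right angles to MC; with |CJ| = 11.1 on the left of MC, J = C + 11.1·(-0.99982, -0.019197) = (7.5434, 25.572). Then |GJ| = |J − G| = 26.661.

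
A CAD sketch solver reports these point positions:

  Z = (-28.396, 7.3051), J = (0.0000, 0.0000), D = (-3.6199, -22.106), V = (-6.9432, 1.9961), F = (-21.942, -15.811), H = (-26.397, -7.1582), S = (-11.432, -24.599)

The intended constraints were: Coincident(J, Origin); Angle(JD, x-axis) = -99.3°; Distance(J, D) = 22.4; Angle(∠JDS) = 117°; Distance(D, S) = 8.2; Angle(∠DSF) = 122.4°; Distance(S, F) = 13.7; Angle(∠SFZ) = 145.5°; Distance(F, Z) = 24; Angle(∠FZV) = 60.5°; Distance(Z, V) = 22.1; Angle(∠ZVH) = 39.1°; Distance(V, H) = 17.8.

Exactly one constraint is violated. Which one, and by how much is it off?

Distance(V, H) = 17.8 — off by 3.70.

J = (0.00, 0.00) ✓; JD at -99.30° ✓; |JD| = 22.40 ✓; ∠JDS = 117.0° ✓; |DS| = 8.200 ✓; ∠DSF = 122.4° ✓; |SF| = 13.70 ✓; ∠SFZ = 145.5° ✓; |FZ| = 24.00 ✓; ∠FZV = 60.50° ✓; |ZV| = 22.10 ✓; ∠ZVH = 39.10° ✓; |VH| = 21.50 ✗.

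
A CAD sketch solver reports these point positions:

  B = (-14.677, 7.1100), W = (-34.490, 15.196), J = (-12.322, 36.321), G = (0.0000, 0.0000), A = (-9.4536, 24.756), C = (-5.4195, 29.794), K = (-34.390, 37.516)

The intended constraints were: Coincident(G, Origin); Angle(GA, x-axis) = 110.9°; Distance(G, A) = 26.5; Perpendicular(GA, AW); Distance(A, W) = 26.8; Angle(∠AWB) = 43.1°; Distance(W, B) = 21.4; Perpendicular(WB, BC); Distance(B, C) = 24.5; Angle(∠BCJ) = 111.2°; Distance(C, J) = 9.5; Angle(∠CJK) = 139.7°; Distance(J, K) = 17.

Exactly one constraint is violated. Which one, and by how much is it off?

Distance(J, K) = 17 — off by 5.10.

G = (0.00, 0.00) ✓; GA at 110.9° ✓; |GA| = 26.50 ✓; ∠(GA, AW) = 90.00° ✓; |AW| = 26.80 ✓; ∠AWB = 43.10° ✓; |WB| = 21.40 ✓; ∠(WB, BC) = 90.00° ✓; |BC| = 24.50 ✓; ∠BCJ = 111.2° ✓; |CJ| = 9.500 ✓; ∠CJK = 139.7° ✓; |JK| = 22.10 ✗.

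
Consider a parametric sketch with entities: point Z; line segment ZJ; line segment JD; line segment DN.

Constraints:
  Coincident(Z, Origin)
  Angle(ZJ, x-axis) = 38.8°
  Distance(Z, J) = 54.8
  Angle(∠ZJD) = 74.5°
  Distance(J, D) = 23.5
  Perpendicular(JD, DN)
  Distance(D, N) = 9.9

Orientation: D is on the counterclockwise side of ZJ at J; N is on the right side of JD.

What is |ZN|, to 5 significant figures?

63.329

Z is at the origin; ZJ runs at 38.8° with length 54.8, so J = 54.8·(cos 38.8°, sin 38.8°) = (42.708, 34.338). ∠ZJD = 74.5°, so JD runs at 38.8° + (180° − 74.5°) = 144.30° from the x-axis; with |JD| = 23.5, D = J + 23.5·(cos 144.30°, sin 144.30°) = (23.624, 48.051). JD ⟂ DN; with |DN| = 9.9 on the right of JD, N = D + 9.9·(0.58354, 0.81208) = (29.401, 56.091). Then |ZN| = |N − Z| = 63.329.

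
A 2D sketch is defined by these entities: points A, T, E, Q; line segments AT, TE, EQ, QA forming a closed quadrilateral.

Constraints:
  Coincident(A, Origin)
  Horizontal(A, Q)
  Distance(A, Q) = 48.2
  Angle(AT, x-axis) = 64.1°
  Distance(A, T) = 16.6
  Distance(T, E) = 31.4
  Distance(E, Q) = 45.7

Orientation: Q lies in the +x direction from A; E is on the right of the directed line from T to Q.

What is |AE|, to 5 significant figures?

17.335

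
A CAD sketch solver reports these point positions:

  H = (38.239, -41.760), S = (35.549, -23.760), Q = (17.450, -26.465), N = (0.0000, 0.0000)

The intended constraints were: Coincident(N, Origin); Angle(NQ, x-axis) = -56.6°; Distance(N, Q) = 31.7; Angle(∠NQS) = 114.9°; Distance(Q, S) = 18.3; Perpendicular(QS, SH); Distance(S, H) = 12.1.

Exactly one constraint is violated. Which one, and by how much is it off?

Distance(S, H) = 12.1 — off by 6.10.

N = (0.00, 0.00) ✓; NQ at -56.60° ✓; |NQ| = 31.70 ✓; ∠NQS = 114.9° ✓; |QS| = 18.30 ✓; ∠(QS, SH) = 90.00° ✓; |SH| = 18.20 ✗.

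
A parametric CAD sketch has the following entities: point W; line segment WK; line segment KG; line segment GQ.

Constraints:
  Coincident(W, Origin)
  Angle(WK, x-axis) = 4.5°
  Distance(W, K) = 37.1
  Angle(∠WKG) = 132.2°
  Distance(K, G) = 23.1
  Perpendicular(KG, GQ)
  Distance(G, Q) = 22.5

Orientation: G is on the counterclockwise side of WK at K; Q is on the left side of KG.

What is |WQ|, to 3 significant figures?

48.3

∠WKG = 132.2°, so KG runs at 4.5° + (180° − 132.2°) = 52.3° from the x-axis; with |KG| = 23.1, G = K + 23.1·(cos 52.3°, sin 52.3°) = (51.1, 21.2). KG ⟂ GQ; with |GQ| = 22.5 on the left of KG, Q = G + 22.5·(-0.791, 0.612) = (33.3, 34.9). Then |WQ| = |Q − W| = 48.3.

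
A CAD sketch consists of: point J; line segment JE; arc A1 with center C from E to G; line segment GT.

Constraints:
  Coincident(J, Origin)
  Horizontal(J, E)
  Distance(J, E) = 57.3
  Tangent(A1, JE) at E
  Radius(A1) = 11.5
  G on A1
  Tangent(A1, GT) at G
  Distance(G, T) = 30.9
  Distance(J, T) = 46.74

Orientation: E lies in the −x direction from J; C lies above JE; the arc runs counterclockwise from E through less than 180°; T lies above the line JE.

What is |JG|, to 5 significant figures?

47.533

Checks: ∠(CE, EJ) = 90.00° ✓; |CG| = 11.50 ✓; ∠(CG, GT) = 90.00° ✓; |GT| = 30.90 ✓; |JT| = 46.74 ✓.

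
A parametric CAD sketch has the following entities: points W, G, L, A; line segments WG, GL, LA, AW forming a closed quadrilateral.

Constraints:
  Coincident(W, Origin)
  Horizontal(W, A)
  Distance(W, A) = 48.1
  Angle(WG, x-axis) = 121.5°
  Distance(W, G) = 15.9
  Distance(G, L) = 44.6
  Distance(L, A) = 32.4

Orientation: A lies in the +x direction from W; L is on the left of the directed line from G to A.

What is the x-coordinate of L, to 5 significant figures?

33.552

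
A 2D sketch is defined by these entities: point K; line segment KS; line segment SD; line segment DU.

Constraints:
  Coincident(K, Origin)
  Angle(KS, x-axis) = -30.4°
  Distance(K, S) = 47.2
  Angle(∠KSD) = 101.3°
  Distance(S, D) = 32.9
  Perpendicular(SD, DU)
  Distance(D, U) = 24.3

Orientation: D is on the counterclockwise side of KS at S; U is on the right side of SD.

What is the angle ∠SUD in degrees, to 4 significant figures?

53.55°

K is at the origin; KS runs at -30.4° with length 47.2, so S = 47.2·(cos -30.4°, sin -30.4°) = (40.71, -23.88). ∠KSD = 101.3°, so SD runs at -30.4° + (180° − 101.3°) = 48.30° from the x-axis; with |SD| = 32.9, D = S + 32.9·(cos 48.30°, sin 48.30°) = (62.60, 0.6796). SD is perpendicular to DU; with |DU| = 24.3 on the right of SD, U = D + 24.3·(0.7466, -0.6652) = (80.74, -15.49). Then cos ∠SUD = US·UD / (|US||UD|), giving 53.55°.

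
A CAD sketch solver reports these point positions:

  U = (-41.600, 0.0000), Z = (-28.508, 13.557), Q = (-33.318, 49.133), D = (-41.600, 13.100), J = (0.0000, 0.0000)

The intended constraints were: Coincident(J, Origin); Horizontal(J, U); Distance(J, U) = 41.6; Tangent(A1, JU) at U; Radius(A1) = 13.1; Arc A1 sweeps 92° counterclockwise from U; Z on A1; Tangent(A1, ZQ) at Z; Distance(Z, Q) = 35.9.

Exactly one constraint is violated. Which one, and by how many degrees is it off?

Tangent(A1, ZQ) at Z — off by 5.70°.

J = (0.00, 0.00) ✓; J.y = 0.00, U.y = 0.00 ✓; |JU| = 41.60 ✓; ∠(DU, UJ) = 90.00° ✓; |DU| = 13.10 ✓; bearing(D→Z) − bearing(D→U) = 92.00° ✓; |DZ| = 13.10 ✓; ∠(DZ, ZQ) = 84.30° ✗; |ZQ| = 35.90 ✓.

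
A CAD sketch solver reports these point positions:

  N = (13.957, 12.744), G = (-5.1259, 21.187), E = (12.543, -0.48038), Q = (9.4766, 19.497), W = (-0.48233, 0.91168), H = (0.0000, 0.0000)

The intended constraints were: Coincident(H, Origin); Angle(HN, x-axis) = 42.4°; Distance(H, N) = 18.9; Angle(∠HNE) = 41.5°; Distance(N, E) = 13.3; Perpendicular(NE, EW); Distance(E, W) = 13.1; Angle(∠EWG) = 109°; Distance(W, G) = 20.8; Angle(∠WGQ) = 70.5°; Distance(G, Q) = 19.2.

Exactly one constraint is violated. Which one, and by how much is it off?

Distance(G, Q) = 19.2 — off by 4.50.

H = (0.00, 0.00) ✓; HN at 42.40° ✓; |HN| = 18.90 ✓; ∠HNE = 41.50° ✓; |NE| = 13.30 ✓; ∠(NE, EW) = 90.00° ✓; |EW| = 13.10 ✓; ∠EWG = 109.0° ✓; |WG| = 20.80 ✓; ∠WGQ = 70.50° ✓; |GQ| = 14.70 ✗.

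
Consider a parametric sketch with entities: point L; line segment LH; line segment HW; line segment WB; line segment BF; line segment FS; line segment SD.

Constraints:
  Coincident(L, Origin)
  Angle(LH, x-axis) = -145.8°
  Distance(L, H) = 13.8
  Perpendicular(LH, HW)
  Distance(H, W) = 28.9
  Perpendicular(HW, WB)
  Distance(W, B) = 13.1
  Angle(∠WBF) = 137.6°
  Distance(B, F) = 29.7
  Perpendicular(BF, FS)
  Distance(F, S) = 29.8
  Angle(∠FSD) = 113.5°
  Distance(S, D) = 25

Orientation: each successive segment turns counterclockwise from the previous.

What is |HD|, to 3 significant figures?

10.1

L is at the origin; LH runs at -145.8° with length 13.8, so H = (-11.4, -7.76). LH ⟂ HW, so HW runs at -55.8°; with |HW| = 28.9, W = (4.83, -31.7). HW is perpendicular to WB, so WB runs at 34.2°; with |WB| = 13.1, B = (15.7, -24.3). ∠WBF = 137.6° gives BF at 76.6° from the x-axis; with |BF| = 29.7, F = (22.5, 4.60). BF ⟂ FS, so FS runs at 167°; with |FS| = 29.8, S = (-6.44, 11.5). ∠FSD = 113.5° gives SD at -127° from the x-axis; with |SD| = 25.0, D = (-21.5, -8.49). Then |HD| = |D − H| = 10.1.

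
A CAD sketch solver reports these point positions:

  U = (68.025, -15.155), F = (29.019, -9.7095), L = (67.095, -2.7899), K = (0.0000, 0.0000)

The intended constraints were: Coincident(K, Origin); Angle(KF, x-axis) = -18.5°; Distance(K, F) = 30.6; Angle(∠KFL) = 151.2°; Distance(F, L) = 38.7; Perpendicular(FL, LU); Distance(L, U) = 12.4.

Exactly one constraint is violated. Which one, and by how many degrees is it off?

Perpendicular(FL, LU) — off by 6.00°.

K = (0.00, 0.00) ✓; KF at -18.50° ✓; |KF| = 30.60 ✓; ∠KFL = 151.2° ✓; |FL| = 38.70 ✓; ∠(FL, LU) = 96.00° ✗; |LU| = 12.40 ✓.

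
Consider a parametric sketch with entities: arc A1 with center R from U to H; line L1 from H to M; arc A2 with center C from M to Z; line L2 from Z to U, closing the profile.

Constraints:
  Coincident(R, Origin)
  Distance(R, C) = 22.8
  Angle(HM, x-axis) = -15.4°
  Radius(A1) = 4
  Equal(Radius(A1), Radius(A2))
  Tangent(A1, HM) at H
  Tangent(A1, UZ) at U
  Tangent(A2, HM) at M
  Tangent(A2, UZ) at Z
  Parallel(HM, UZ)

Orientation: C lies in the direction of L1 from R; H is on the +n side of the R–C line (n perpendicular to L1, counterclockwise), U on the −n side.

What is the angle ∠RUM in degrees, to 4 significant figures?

70.67°

Tangency of A1 to both parallel lines with radius 4.0 puts H and U at R ± 4.0·n: H = (1.062, 3.856), U = (-1.062, -3.856). Equal radii place M and Z the same way about C: M = C + 4.0·n = (23.04, -2.198), Z = C − 4.0·n = (20.92, -9.911). Then cos ∠RUM = UR·UM / (|UR||UM|), giving 70.67°.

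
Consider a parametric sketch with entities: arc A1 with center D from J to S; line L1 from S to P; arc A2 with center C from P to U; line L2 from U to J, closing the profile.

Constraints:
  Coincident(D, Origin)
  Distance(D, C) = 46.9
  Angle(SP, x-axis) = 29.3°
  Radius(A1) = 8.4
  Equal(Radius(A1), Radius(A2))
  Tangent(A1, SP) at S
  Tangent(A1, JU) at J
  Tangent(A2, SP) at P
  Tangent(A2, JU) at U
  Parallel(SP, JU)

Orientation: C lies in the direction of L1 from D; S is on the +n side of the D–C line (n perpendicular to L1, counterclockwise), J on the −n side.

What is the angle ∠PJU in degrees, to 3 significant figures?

19.7°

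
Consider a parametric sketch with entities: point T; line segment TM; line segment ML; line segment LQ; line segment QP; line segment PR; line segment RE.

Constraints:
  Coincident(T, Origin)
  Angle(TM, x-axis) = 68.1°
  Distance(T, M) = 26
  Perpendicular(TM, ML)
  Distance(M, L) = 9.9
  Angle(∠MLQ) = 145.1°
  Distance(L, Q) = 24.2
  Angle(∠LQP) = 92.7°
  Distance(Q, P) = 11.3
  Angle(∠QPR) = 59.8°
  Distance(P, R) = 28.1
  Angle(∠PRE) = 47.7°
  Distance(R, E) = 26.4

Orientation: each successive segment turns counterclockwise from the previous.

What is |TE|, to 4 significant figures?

41.79

T is at the origin; TM runs at 68.1° with length 26.0, so M = (9.698, 24.12). TM ⟂ ML, so ML runs at 158.1°; with |ML| = 9.9, L = (0.5121, 27.82). ∠MLQ = 145.1° gives LQ at -167.0° from the x-axis; with |LQ| = 24.2, Q = (-23.07, 22.37). ∠LQP = 92.7° gives QP at -79.70° from the x-axis; with |QP| = 11.3, P = (-21.05, 11.25). ∠QPR = 59.8° gives PR at 40.50° from the x-axis; with |PR| = 28.1, R = (0.3202, 29.50). ∠PRE = 47.7° gives RE at 172.8° from the x-axis; with |RE| = 26.4, E = (-25.87, 32.81). Then |TE| = |E − T| = 41.79.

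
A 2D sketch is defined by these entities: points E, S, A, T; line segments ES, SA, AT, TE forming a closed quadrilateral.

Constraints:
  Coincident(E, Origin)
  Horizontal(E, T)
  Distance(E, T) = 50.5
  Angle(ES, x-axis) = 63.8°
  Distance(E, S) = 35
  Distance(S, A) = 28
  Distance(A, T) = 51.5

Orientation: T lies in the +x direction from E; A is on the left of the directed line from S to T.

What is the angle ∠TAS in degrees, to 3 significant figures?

64.9°

Checks: ES at 63.80° ✓; |SA| = 28.00 ✓; |AT| = 51.50 ✓.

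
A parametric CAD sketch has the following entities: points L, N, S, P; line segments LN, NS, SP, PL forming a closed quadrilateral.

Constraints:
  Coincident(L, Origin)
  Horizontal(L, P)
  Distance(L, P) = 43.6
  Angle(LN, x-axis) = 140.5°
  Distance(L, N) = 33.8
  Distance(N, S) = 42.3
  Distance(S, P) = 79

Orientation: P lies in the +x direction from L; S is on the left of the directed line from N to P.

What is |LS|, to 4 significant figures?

60.31

Checks: |NS| = 42.30 ✓; |SP| = 79.00 ✓.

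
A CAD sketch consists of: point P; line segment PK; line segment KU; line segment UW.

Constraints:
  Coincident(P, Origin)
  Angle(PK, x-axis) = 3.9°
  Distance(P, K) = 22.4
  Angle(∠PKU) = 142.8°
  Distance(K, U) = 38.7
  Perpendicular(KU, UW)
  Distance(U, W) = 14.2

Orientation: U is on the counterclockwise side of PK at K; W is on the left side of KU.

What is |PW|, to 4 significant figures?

56.55

P is at the origin; PK runs at 3.9° with length 22.4, so K = 22.4·(cos 3.9°, sin 3.9°) = (22.35, 1.524). ∠PKU = 142.8°, so KU runs at 3.9° + (180° − 142.8°) = 41.10° from the x-axis; with |KU| = 38.7, U = K + 38.7·(cos 41.10°, sin 41.10°) = (51.51, 26.96). The perpendicularity gives UW at right angles to KU; with |UW| = 14.2 on the left of KU, W = U + 14.2·(-0.6574, 0.7536) = (42.18, 37.66). Then |PW| = |W − P| = 56.55.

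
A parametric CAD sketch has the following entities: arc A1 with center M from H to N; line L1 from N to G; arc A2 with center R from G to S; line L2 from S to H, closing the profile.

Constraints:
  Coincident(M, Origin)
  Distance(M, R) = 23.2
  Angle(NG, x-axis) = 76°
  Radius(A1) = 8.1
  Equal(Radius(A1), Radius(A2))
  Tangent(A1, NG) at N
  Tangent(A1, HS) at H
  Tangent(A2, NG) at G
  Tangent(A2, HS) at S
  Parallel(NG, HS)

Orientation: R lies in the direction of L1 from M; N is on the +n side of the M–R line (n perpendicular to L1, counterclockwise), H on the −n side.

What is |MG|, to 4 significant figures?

24.57

Tangency of A1 to both parallel lines with radius 8.1 puts N and H at M ± 8.1·n: N = (-7.859, 1.960), H = (7.859, -1.960). Equal radii place G and S the same way about R: G = R + 8.1·n = (-2.247, 24.47), S = R − 8.1·n = (13.47, 20.55). Then |MG| = |G − M| = 24.57.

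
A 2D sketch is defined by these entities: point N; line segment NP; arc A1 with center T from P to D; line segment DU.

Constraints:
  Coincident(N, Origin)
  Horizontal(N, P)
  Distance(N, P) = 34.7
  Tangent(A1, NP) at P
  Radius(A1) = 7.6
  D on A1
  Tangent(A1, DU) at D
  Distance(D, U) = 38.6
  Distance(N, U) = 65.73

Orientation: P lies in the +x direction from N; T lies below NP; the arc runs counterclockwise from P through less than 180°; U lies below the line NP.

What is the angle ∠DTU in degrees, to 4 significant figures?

78.86°

N is at the origin; NP is horizontal with |NP| = 34.7 and P on the +x side, so P = (34.70, 0.000). Since A1 is tangent to NP there, TP ⟂ NP, so T = P + (0, -7.6) = (34.70, -7.600). Since TD ⟂ DU (tangency), |TU| = √(7.6² + 38.6²) = 39.34 regardless of where D sits on A1. So U lies on both circle(N, 65.73) and circle(T, 39.34); the below-NP intersection is U = (48.39, -44.48). D is the foot of the tangent from U: D = (28.22, -11.57).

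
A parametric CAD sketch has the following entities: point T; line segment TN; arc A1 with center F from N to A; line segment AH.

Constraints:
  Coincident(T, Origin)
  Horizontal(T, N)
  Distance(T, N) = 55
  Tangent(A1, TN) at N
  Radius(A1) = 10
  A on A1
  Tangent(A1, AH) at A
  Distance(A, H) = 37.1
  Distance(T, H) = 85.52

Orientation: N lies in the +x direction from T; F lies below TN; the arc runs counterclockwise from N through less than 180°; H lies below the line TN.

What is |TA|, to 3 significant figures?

50.7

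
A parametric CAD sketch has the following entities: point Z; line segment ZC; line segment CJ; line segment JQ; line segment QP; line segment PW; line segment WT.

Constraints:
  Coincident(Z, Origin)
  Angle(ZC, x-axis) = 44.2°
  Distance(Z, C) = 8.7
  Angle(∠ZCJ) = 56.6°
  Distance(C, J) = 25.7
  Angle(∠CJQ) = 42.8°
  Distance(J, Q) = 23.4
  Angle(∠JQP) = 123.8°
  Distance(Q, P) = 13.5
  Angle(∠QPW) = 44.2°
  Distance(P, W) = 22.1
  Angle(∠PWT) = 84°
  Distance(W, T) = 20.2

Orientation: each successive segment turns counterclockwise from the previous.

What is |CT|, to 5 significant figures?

30.233

∠QPW = 44.2° gives PW at 136.80° from the x-axis; with |PW| = 22.1, W = (-8.1209, 7.7332). ∠PWT = 84.0° gives WT at -127.20° from the x-axis; with |WT| = 20.2, T = (-20.334, -8.3567). Then |CT| = |T − C| = 30.233.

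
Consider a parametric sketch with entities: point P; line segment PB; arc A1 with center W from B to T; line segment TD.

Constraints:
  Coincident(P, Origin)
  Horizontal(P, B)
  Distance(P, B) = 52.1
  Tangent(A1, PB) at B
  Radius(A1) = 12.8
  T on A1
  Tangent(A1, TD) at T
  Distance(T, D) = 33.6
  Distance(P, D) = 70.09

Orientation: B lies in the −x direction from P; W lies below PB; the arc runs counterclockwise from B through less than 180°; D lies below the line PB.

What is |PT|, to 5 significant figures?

66.299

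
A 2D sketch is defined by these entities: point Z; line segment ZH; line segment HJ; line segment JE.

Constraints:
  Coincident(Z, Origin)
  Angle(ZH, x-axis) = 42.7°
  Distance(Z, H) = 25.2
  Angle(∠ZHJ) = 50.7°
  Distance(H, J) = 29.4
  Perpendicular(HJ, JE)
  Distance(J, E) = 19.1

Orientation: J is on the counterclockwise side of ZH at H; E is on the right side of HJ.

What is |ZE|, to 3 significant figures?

40.9

Z is at the origin; ZH runs at 42.7° with length 25.2, so H = 25.2·(cos 42.7°, sin 42.7°) = (18.5, 17.1). ∠ZHJ = 50.7°, so HJ runs at 42.7° + (180° − 50.7°) = 172° from the x-axis; with |HJ| = 29.4, J = H + 29.4·(cos 172°, sin 172°) = (-10.6, 21.2). HJ ⟂ JE; with |JE| = 19.1 on the right of HJ, E = J + 19.1·(0.139, 0.990) = (-7.94, 40.1). Then |ZE| = |E − Z| = 40.9.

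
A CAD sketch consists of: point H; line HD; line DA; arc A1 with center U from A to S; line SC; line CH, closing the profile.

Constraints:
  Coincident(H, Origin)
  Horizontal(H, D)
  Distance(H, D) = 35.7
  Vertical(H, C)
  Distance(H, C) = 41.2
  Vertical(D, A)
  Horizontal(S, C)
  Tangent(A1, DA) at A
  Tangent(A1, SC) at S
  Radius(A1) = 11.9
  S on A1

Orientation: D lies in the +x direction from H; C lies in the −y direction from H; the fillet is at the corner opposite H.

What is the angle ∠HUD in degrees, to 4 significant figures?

61.19°

H is at the origin; HD is horizontal with |HD| = 35.7 and D on the +x side, so D = (35.70, 0.000). HC is vertical with |HC| = 41.2 and C on the −y side, so C = (0.000, -41.20). The virtual corner opposite H is at (35.70, -41.20). Since A1 is tangent to DA there, UA ⟂ DA and tangency of A1 to SC means the radius US is perpendicular to SC, with radius 11.9, so the center U sits 11.9 in from both sides at U = (23.80, -29.30). Then cos ∠HUD = UH·UD / (|UH||UD|), giving 61.19°.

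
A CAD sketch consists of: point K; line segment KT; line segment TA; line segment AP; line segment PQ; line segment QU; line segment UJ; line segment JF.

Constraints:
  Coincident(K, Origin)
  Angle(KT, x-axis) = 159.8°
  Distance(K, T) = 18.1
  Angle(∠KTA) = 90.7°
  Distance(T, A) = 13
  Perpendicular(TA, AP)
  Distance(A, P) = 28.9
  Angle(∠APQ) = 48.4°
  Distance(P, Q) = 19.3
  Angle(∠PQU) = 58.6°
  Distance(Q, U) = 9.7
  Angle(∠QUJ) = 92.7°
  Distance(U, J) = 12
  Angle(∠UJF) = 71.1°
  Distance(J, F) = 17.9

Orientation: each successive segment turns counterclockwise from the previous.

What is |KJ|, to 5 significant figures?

13.720

K is at the origin; KT runs at 159.8° with length 18.1, so T = (-16.987, 6.2499). ∠KTA = 90.7° gives TA at -110.90° from the x-axis; with |TA| = 13.0, A = (-21.624, -5.8948). TA is perpendicular to AP, so AP runs at -20.900°; with |AP| = 28.9, P = (5.3742, -16.204). ∠APQ = 48.4° gives PQ at 110.70° from the x-axis; with |PQ| = 19.3, Q = (-1.4479, 1.8496). ∠PQU = 58.6° gives QU at -127.90° from the x-axis; with |QU| = 9.7, U = (-7.4064, -5.8045). ∠QUJ = 92.7° gives UJ at -40.600° from the x-axis; with |UJ| = 12.0, J = (1.7048, -13.614). Then |KJ| = |J − K| = 13.720.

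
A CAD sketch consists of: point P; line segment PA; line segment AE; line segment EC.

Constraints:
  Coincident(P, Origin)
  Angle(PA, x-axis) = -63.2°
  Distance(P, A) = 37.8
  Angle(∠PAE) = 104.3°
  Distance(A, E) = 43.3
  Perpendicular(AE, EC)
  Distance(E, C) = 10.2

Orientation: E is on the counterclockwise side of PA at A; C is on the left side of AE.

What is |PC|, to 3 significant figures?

58.9

P is at the origin; PA runs at -63.2° with length 37.8, so A = 37.8·(cos -63.2°, sin -63.2°) = (17.0, -33.7). ∠PAE = 104.3°, so AE runs at -63.2° + (180° − 104.3°) = 12.5° from the x-axis; with |AE| = 43.3, E = A + 43.3·(cos 12.5°, sin 12.5°) = (59.3, -24.4). The perpendicularity gives EC at right angles to AE; with |EC| = 10.2 on the left of AE, C = E + 10.2·(-0.216, 0.976) = (57.1, -14.4). Then |PC| = |C − P| = 58.9.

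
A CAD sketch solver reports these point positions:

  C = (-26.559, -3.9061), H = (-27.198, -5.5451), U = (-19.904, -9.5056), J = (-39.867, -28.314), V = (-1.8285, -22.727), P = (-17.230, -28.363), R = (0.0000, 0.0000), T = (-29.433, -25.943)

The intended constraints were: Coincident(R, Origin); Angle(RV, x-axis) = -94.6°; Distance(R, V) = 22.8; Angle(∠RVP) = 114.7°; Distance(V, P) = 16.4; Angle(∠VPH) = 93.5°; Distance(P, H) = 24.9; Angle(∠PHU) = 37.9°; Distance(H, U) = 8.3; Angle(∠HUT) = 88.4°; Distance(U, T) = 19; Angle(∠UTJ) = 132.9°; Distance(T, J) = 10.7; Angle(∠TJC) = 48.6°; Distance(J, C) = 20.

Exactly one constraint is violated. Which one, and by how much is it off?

Distance(J, C) = 20 — off by 7.80.

R = (0.00, 0.00) ✓; RV at -94.60° ✓; |RV| = 22.80 ✓; ∠RVP = 114.7° ✓; |VP| = 16.40 ✓; ∠VPH = 93.50° ✓; |PH| = 24.90 ✓; ∠PHU = 37.90° ✓; |HU| = 8.300 ✓; ∠HUT = 88.40° ✓; |UT| = 19.00 ✓; ∠UTJ = 132.9° ✓; |TJ| = 10.70 ✓; ∠TJC = 48.60° ✓; |JC| = 27.80 ✗.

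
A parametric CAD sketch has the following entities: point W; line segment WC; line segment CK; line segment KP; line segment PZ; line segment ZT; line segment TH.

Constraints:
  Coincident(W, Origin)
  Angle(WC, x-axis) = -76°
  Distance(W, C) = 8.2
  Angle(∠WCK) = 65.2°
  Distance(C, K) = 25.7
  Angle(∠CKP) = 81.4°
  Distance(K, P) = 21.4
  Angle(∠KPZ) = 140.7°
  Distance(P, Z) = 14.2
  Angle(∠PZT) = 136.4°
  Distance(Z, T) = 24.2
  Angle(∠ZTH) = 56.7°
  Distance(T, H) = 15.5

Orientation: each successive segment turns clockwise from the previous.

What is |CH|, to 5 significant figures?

17.645

W is at the origin; WC runs at -76.0° with length 8.2, so C = (1.9838, -7.9564). ∠WCK = 65.2° gives CK at 169.20° from the x-axis; with |CK| = 25.7, K = (-23.261, -3.1407). ∠CKP = 81.4° gives KP at 70.600° from the x-axis; with |KP| = 21.4, P = (-16.153, 17.044). ∠KPZ = 140.7° gives PZ at 31.300° from the x-axis; with |PZ| = 14.2, Z = (-4.0195, 24.421). ∠PZT = 136.4° gives ZT at -12.300° from the x-axis; with |ZT| = 24.2, T = (19.625, 19.266). ∠ZTH = 56.7° gives TH at -135.60° from the x-axis; with |TH| = 15.5, H = (8.5507, 8.4213). Then |CH| = |H − C| = 17.645.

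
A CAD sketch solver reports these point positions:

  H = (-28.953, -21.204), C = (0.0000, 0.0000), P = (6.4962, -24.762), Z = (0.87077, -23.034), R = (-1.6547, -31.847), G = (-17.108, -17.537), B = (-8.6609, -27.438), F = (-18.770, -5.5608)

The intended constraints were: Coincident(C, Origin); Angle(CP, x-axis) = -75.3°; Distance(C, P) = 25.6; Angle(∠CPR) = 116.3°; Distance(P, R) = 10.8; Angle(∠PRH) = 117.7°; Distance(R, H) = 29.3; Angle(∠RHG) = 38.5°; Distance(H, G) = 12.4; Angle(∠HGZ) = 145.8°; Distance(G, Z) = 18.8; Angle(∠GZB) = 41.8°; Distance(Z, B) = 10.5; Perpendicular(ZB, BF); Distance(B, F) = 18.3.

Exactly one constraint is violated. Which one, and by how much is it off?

Distance(B, F) = 18.3 — off by 5.80.

C = (0.00, 0.00) ✓; CP at -75.30° ✓; |CP| = 25.60 ✓; ∠CPR = 116.3° ✓; |PR| = 10.80 ✓; ∠PRH = 117.7° ✓; |RH| = 29.30 ✓; ∠RHG = 38.50° ✓; |HG| = 12.40 ✓; ∠HGZ = 145.8° ✓; |GZ| = 18.80 ✓; ∠GZB = 41.80° ✓; |ZB| = 10.50 ✓; ∠(ZB, BF) = 90.00° ✓; |BF| = 24.10 ✗.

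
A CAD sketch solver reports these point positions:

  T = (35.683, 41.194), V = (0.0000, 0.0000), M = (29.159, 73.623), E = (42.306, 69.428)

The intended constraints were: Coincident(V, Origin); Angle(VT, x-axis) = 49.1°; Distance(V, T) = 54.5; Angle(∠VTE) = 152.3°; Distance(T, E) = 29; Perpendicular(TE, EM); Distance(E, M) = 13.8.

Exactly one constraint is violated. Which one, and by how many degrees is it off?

Perpendicular(TE, EM) — off by 4.50°.

V = (0.00, 0.00) ✓; VT at 49.10° ✓; |VT| = 54.50 ✓; ∠VTE = 152.3° ✓; |TE| = 29.00 ✓; ∠(TE, EM) = 85.50° ✗; |EM| = 13.80 ✓.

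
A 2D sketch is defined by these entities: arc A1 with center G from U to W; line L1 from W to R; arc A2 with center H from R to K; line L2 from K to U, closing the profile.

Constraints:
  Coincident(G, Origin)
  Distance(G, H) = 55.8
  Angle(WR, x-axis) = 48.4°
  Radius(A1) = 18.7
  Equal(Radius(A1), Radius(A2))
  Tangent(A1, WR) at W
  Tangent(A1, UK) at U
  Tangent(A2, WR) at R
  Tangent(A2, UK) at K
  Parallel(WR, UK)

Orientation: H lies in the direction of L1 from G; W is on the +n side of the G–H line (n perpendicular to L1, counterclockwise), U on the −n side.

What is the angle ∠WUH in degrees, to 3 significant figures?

71.5°

G is at the origin and H lies 55.8 along u from G, so H = 55.8·u = (37.0, 41.7). Tangency of A1 to both parallel lines with radius 18.7 puts W and U at G ± 18.7·n: W = (-14.0, 12.4), U = (14.0, -12.4). Then cos ∠WUH = UW·UH / (|UW||UH|), giving 71.5°.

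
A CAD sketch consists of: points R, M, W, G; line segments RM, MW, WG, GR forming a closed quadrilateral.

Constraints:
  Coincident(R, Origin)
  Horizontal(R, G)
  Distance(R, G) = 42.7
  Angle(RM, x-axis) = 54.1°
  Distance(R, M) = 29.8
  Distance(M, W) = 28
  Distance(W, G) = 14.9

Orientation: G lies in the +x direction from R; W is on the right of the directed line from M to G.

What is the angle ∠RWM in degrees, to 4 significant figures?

64.33°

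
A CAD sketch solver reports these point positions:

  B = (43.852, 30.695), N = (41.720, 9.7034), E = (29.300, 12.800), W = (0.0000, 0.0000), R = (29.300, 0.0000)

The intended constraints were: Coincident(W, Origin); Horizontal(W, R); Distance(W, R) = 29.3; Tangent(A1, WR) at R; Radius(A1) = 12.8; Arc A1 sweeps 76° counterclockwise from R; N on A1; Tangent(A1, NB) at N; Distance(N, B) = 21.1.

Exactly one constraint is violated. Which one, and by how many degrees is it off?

Tangent(A1, NB) at N — off by 8.20°.

W = (0.00, 0.00) ✓; W.y = 0.00, R.y = 0.00 ✓; |WR| = 29.30 ✓; ∠(ER, RW) = 90.00° ✓; |ER| = 12.80 ✓; bearing(E→N) − bearing(E→R) = 76.00° ✓; |EN| = 12.80 ✓; ∠(EN, NB) = 81.80° ✗; |NB| = 21.10 ✓.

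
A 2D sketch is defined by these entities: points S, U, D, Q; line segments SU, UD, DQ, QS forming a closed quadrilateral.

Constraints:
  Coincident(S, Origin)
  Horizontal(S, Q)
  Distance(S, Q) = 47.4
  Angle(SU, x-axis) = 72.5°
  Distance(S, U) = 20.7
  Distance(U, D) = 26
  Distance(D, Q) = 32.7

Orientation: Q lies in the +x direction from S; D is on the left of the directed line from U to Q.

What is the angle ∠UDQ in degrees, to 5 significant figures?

101.53°

S is at the origin; S and Q share the same y with |SQ| = 47.4 and Q in +x, so Q = (47.4, 0). SU runs at 72.5° with |SU| = 20.7, so U = (6.2246, 19.742). D is determined by |UD| = 26.0 and |DQ| = 32.7 together: it lies at the intersection of circle(U, 26.0) and circle(Q, 32.7). With |UQ| = 45.664, the foot of the radical line on UQ is 18.525 from U and the perpendicular offset is √(26.0² − 18.525²) = 18.243. Taking the left-of-UQ solution: D = (30.816, 28.183).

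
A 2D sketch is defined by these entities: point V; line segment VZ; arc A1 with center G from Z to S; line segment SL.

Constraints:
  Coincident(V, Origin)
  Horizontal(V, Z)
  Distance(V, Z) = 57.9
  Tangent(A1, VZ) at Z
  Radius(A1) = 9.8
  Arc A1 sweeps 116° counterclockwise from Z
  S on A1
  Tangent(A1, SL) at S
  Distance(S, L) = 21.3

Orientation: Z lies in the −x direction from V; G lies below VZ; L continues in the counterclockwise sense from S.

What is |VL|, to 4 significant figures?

66.30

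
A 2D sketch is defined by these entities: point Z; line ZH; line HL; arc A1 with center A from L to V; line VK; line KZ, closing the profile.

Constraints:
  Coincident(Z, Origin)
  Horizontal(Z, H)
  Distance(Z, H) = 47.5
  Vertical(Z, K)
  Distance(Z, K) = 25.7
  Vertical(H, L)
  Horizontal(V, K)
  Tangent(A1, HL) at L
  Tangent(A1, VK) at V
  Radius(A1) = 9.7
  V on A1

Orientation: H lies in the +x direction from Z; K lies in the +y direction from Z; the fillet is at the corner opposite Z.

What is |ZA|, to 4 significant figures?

41.05

Z is at the origin; ZH is horizontal with |ZH| = 47.5 and H on the +x side, so H = (47.50, 0.000). Z and K share the same x with |ZK| = 25.7 and K on the +y side, so K = (0.000, 25.70). The virtual corner opposite Z is at (47.50, 25.70). Since A1 is tangent to HL there, AL ⟂ HL and A1 meets VK tangentially, so AV is at right angles to VK, with radius 9.7, so the center A sits 9.7 in from both sides at A = (37.80, 16.00). Then |ZA| = |A − Z| = 41.05.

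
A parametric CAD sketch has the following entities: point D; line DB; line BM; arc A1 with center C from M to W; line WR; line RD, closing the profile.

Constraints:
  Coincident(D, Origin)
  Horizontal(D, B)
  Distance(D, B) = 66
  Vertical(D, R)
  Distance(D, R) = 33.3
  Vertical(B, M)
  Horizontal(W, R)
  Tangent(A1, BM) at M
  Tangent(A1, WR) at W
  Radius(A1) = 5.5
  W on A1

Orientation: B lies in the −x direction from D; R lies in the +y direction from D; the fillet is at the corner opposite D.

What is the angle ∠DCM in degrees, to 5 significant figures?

155.32°

D is at the origin; DB is horizontal with |DB| = 66.0 and B on the −x side, so B = (-66.000, 0.0000). D and R share the same x with |DR| = 33.3 and R on the +y side, so R = (0.0000, 33.300). The virtual corner opposite D is at (-66.000, 33.300). The tangent condition forces CM to be normal to BM and tangency of A1 to WR means the radius CW is perpendicular to WR, with radius 5.5, so the center C sits 5.5 in from both sides at C = (-60.500, 27.800). That places the tangent points at M = (-66.000, 27.800) on BM and W = (-60.500, 33.300) on WR. Then cos ∠DCM = CD·CM / (|CD||CM|), giving 155.32°.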